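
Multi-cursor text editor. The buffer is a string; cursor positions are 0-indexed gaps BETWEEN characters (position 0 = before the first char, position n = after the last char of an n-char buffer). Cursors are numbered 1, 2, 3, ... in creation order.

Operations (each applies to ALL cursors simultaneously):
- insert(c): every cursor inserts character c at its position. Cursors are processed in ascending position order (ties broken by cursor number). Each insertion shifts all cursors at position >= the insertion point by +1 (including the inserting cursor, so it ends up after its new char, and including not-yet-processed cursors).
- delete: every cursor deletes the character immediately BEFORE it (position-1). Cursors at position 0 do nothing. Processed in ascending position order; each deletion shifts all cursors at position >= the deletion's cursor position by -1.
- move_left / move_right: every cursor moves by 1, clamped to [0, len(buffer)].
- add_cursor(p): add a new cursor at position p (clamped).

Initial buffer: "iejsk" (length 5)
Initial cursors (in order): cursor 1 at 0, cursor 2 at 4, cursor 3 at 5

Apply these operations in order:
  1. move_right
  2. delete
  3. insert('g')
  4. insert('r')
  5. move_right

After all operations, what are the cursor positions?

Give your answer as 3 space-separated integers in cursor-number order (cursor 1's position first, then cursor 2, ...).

After op 1 (move_right): buffer="iejsk" (len 5), cursors c1@1 c2@5 c3@5, authorship .....
After op 2 (delete): buffer="ej" (len 2), cursors c1@0 c2@2 c3@2, authorship ..
After op 3 (insert('g')): buffer="gejgg" (len 5), cursors c1@1 c2@5 c3@5, authorship 1..23
After op 4 (insert('r')): buffer="grejggrr" (len 8), cursors c1@2 c2@8 c3@8, authorship 11..2323
After op 5 (move_right): buffer="grejggrr" (len 8), cursors c1@3 c2@8 c3@8, authorship 11..2323

Answer: 3 8 8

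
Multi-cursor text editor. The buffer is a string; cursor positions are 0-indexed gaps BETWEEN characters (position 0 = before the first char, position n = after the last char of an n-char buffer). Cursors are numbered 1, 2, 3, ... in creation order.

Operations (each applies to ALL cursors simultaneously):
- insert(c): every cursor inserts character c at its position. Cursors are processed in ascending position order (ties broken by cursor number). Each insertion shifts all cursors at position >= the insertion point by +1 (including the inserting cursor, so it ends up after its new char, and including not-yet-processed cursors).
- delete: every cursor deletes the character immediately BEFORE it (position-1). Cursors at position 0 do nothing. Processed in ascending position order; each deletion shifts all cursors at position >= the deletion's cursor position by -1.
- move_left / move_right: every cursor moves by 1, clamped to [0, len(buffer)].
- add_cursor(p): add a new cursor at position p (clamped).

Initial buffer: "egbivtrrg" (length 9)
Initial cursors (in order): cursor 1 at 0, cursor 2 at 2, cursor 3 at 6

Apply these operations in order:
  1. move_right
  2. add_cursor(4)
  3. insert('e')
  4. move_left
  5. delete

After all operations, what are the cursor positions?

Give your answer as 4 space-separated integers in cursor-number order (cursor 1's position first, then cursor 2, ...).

After op 1 (move_right): buffer="egbivtrrg" (len 9), cursors c1@1 c2@3 c3@7, authorship .........
After op 2 (add_cursor(4)): buffer="egbivtrrg" (len 9), cursors c1@1 c2@3 c4@4 c3@7, authorship .........
After op 3 (insert('e')): buffer="eegbeievtrerg" (len 13), cursors c1@2 c2@5 c4@7 c3@11, authorship .1..2.4...3..
After op 4 (move_left): buffer="eegbeievtrerg" (len 13), cursors c1@1 c2@4 c4@6 c3@10, authorship .1..2.4...3..
After op 5 (delete): buffer="egeevterg" (len 9), cursors c1@0 c2@2 c4@3 c3@6, authorship 1.24..3..

Answer: 0 2 6 3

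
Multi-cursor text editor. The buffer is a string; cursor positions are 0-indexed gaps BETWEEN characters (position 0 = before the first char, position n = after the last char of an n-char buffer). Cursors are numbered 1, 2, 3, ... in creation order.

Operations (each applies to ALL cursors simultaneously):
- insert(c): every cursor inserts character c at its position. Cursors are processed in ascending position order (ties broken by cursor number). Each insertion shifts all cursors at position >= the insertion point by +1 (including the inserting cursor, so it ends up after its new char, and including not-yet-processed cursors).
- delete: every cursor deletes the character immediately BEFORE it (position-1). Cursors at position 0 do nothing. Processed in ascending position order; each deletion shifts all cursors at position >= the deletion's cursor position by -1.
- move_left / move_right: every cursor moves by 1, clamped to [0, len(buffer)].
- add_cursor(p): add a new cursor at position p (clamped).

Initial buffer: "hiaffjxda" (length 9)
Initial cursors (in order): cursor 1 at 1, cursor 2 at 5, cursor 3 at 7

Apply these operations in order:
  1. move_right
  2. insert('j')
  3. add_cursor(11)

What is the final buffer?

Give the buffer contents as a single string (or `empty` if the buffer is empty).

Answer: hijaffjjxdja

Derivation:
After op 1 (move_right): buffer="hiaffjxda" (len 9), cursors c1@2 c2@6 c3@8, authorship .........
After op 2 (insert('j')): buffer="hijaffjjxdja" (len 12), cursors c1@3 c2@8 c3@11, authorship ..1....2..3.
After op 3 (add_cursor(11)): buffer="hijaffjjxdja" (len 12), cursors c1@3 c2@8 c3@11 c4@11, authorship ..1....2..3.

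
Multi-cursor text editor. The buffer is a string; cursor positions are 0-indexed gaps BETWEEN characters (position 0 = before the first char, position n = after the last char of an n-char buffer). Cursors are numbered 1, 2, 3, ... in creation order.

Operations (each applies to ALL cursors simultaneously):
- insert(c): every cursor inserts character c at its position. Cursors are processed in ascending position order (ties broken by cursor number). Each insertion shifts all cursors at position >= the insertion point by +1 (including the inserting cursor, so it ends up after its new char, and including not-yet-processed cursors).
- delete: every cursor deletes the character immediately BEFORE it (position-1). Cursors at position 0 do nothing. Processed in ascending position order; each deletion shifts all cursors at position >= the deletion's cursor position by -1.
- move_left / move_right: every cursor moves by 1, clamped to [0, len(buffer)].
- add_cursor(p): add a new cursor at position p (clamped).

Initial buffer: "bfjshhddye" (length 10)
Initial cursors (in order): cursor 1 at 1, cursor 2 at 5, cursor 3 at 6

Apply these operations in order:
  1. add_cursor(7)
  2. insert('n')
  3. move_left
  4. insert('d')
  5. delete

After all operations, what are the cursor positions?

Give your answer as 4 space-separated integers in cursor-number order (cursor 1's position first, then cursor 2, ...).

After op 1 (add_cursor(7)): buffer="bfjshhddye" (len 10), cursors c1@1 c2@5 c3@6 c4@7, authorship ..........
After op 2 (insert('n')): buffer="bnfjshnhndndye" (len 14), cursors c1@2 c2@7 c3@9 c4@11, authorship .1....2.3.4...
After op 3 (move_left): buffer="bnfjshnhndndye" (len 14), cursors c1@1 c2@6 c3@8 c4@10, authorship .1....2.3.4...
After op 4 (insert('d')): buffer="bdnfjshdnhdnddndye" (len 18), cursors c1@2 c2@8 c3@11 c4@14, authorship .11....22.33.44...
After op 5 (delete): buffer="bnfjshnhndndye" (len 14), cursors c1@1 c2@6 c3@8 c4@10, authorship .1....2.3.4...

Answer: 1 6 8 10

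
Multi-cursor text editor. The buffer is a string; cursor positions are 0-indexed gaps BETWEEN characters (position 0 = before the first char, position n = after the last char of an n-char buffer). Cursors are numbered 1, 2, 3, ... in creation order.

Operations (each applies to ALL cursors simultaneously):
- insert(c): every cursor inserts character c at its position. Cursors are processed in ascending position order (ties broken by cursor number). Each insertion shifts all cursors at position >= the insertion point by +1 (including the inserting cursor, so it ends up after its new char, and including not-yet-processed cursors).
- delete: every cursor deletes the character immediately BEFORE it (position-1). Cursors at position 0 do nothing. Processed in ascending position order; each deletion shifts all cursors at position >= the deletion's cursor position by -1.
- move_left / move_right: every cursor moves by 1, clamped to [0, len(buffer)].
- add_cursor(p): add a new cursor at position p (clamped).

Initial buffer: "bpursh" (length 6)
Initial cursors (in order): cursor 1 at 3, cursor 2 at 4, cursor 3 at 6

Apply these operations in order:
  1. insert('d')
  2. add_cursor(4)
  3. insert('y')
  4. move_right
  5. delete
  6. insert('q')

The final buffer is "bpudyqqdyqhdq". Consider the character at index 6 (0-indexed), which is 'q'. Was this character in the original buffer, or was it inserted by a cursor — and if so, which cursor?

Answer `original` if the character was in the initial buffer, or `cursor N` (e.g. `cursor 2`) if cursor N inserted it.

After op 1 (insert('d')): buffer="bpudrdshd" (len 9), cursors c1@4 c2@6 c3@9, authorship ...1.2..3
After op 2 (add_cursor(4)): buffer="bpudrdshd" (len 9), cursors c1@4 c4@4 c2@6 c3@9, authorship ...1.2..3
After op 3 (insert('y')): buffer="bpudyyrdyshdy" (len 13), cursors c1@6 c4@6 c2@9 c3@13, authorship ...114.22..33
After op 4 (move_right): buffer="bpudyyrdyshdy" (len 13), cursors c1@7 c4@7 c2@10 c3@13, authorship ...114.22..33
After op 5 (delete): buffer="bpudydyhd" (len 9), cursors c1@5 c4@5 c2@7 c3@9, authorship ...1122.3
After op 6 (insert('q')): buffer="bpudyqqdyqhdq" (len 13), cursors c1@7 c4@7 c2@10 c3@13, authorship ...1114222.33
Authorship (.=original, N=cursor N): . . . 1 1 1 4 2 2 2 . 3 3
Index 6: author = 4

Answer: cursor 4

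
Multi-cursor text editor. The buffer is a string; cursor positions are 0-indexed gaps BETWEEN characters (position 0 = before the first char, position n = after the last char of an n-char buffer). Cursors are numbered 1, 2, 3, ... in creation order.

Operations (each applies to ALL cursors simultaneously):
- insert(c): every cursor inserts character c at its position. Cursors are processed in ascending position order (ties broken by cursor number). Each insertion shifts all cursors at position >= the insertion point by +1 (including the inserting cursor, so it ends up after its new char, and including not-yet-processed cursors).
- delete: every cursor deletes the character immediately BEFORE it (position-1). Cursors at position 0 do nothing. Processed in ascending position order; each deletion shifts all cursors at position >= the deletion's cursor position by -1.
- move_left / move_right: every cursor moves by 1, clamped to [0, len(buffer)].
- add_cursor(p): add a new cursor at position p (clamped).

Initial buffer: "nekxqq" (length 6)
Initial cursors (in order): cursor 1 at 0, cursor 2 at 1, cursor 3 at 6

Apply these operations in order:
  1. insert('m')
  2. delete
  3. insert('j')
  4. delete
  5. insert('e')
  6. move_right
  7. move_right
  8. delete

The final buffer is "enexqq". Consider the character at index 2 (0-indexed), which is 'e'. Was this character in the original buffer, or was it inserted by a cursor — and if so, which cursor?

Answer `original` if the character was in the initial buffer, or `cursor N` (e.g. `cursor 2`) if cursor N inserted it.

Answer: original

Derivation:
After op 1 (insert('m')): buffer="mnmekxqqm" (len 9), cursors c1@1 c2@3 c3@9, authorship 1.2.....3
After op 2 (delete): buffer="nekxqq" (len 6), cursors c1@0 c2@1 c3@6, authorship ......
After op 3 (insert('j')): buffer="jnjekxqqj" (len 9), cursors c1@1 c2@3 c3@9, authorship 1.2.....3
After op 4 (delete): buffer="nekxqq" (len 6), cursors c1@0 c2@1 c3@6, authorship ......
After op 5 (insert('e')): buffer="eneekxqqe" (len 9), cursors c1@1 c2@3 c3@9, authorship 1.2.....3
After op 6 (move_right): buffer="eneekxqqe" (len 9), cursors c1@2 c2@4 c3@9, authorship 1.2.....3
After op 7 (move_right): buffer="eneekxqqe" (len 9), cursors c1@3 c2@5 c3@9, authorship 1.2.....3
After op 8 (delete): buffer="enexqq" (len 6), cursors c1@2 c2@3 c3@6, authorship 1.....
Authorship (.=original, N=cursor N): 1 . . . . .
Index 2: author = original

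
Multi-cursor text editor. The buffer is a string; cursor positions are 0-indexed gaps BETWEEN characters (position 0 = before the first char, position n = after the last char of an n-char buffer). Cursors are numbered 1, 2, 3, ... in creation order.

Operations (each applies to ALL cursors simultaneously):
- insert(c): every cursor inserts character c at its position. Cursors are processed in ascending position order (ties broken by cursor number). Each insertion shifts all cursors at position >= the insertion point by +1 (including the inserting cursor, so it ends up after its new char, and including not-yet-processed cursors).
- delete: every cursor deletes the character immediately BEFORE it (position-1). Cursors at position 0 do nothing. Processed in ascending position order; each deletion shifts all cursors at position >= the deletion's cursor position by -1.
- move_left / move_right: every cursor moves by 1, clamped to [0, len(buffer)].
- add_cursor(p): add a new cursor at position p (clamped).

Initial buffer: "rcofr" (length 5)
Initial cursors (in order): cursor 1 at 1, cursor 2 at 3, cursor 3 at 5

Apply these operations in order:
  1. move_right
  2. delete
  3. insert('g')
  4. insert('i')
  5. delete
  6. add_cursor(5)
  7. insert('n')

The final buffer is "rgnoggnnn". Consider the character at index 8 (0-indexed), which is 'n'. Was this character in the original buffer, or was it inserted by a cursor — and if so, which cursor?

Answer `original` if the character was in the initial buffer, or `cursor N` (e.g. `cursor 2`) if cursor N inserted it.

Answer: cursor 4

Derivation:
After op 1 (move_right): buffer="rcofr" (len 5), cursors c1@2 c2@4 c3@5, authorship .....
After op 2 (delete): buffer="ro" (len 2), cursors c1@1 c2@2 c3@2, authorship ..
After op 3 (insert('g')): buffer="rgogg" (len 5), cursors c1@2 c2@5 c3@5, authorship .1.23
After op 4 (insert('i')): buffer="rgioggii" (len 8), cursors c1@3 c2@8 c3@8, authorship .11.2323
After op 5 (delete): buffer="rgogg" (len 5), cursors c1@2 c2@5 c3@5, authorship .1.23
After op 6 (add_cursor(5)): buffer="rgogg" (len 5), cursors c1@2 c2@5 c3@5 c4@5, authorship .1.23
After op 7 (insert('n')): buffer="rgnoggnnn" (len 9), cursors c1@3 c2@9 c3@9 c4@9, authorship .11.23234
Authorship (.=original, N=cursor N): . 1 1 . 2 3 2 3 4
Index 8: author = 4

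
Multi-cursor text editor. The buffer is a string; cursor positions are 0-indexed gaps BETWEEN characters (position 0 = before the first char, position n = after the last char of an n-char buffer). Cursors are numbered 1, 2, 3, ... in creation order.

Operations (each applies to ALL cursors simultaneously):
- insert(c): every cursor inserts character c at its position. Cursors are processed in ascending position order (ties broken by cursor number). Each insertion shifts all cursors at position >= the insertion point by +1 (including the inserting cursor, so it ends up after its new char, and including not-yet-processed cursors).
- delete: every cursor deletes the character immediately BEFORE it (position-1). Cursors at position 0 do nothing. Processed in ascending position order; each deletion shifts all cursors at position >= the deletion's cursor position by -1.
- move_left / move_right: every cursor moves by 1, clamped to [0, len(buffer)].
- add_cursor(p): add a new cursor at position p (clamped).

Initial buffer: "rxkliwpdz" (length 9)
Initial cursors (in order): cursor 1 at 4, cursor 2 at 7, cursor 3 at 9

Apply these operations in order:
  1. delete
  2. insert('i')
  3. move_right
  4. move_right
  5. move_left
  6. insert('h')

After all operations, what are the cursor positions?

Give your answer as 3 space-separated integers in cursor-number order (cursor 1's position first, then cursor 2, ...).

After op 1 (delete): buffer="rxkiwd" (len 6), cursors c1@3 c2@5 c3@6, authorship ......
After op 2 (insert('i')): buffer="rxkiiwidi" (len 9), cursors c1@4 c2@7 c3@9, authorship ...1..2.3
After op 3 (move_right): buffer="rxkiiwidi" (len 9), cursors c1@5 c2@8 c3@9, authorship ...1..2.3
After op 4 (move_right): buffer="rxkiiwidi" (len 9), cursors c1@6 c2@9 c3@9, authorship ...1..2.3
After op 5 (move_left): buffer="rxkiiwidi" (len 9), cursors c1@5 c2@8 c3@8, authorship ...1..2.3
After op 6 (insert('h')): buffer="rxkiihwidhhi" (len 12), cursors c1@6 c2@11 c3@11, authorship ...1.1.2.233

Answer: 6 11 11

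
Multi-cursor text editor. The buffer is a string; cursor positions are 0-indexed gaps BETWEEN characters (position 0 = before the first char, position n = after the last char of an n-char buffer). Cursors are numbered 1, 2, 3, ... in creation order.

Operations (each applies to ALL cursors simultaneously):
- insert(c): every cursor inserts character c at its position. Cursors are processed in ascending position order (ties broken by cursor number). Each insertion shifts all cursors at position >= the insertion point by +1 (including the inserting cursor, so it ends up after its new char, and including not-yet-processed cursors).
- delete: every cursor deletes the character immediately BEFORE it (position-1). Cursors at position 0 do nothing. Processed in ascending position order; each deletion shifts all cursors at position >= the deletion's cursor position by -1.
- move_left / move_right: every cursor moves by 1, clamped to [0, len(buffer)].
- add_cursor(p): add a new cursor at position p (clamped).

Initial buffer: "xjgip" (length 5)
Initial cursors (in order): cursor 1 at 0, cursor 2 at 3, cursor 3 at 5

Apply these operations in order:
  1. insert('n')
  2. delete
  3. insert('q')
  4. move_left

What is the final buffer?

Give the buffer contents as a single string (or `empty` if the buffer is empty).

After op 1 (insert('n')): buffer="nxjgnipn" (len 8), cursors c1@1 c2@5 c3@8, authorship 1...2..3
After op 2 (delete): buffer="xjgip" (len 5), cursors c1@0 c2@3 c3@5, authorship .....
After op 3 (insert('q')): buffer="qxjgqipq" (len 8), cursors c1@1 c2@5 c3@8, authorship 1...2..3
After op 4 (move_left): buffer="qxjgqipq" (len 8), cursors c1@0 c2@4 c3@7, authorship 1...2..3

Answer: qxjgqipq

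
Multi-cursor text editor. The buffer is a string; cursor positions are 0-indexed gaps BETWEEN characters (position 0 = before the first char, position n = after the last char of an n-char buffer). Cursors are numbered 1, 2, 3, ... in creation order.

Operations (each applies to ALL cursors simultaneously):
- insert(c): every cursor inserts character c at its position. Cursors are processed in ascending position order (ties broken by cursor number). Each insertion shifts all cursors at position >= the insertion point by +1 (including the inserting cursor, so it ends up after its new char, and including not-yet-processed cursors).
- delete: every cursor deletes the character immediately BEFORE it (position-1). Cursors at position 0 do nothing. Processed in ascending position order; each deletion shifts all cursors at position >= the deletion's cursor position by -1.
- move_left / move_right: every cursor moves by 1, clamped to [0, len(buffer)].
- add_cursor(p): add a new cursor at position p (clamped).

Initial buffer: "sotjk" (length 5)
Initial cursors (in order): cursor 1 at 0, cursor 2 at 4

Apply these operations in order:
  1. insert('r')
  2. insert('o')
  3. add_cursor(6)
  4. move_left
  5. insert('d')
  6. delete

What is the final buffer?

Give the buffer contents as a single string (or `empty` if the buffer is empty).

After op 1 (insert('r')): buffer="rsotjrk" (len 7), cursors c1@1 c2@6, authorship 1....2.
After op 2 (insert('o')): buffer="rosotjrok" (len 9), cursors c1@2 c2@8, authorship 11....22.
After op 3 (add_cursor(6)): buffer="rosotjrok" (len 9), cursors c1@2 c3@6 c2@8, authorship 11....22.
After op 4 (move_left): buffer="rosotjrok" (len 9), cursors c1@1 c3@5 c2@7, authorship 11....22.
After op 5 (insert('d')): buffer="rdosotdjrdok" (len 12), cursors c1@2 c3@7 c2@10, authorship 111...3.222.
After op 6 (delete): buffer="rosotjrok" (len 9), cursors c1@1 c3@5 c2@7, authorship 11....22.

Answer: rosotjrok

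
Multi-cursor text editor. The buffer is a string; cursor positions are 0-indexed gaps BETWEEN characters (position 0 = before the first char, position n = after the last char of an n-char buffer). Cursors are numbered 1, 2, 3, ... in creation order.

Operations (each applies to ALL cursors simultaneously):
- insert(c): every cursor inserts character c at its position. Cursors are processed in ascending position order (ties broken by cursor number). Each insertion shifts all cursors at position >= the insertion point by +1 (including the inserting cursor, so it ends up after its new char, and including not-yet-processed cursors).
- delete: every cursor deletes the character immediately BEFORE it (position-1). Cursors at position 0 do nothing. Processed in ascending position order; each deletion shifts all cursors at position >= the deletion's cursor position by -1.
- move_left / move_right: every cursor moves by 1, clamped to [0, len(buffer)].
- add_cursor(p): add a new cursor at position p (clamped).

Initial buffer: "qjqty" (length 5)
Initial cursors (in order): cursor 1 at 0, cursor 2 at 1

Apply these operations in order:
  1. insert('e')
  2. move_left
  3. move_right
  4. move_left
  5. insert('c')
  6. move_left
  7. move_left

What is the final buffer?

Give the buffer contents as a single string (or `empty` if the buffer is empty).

Answer: ceqcejqty

Derivation:
After op 1 (insert('e')): buffer="eqejqty" (len 7), cursors c1@1 c2@3, authorship 1.2....
After op 2 (move_left): buffer="eqejqty" (len 7), cursors c1@0 c2@2, authorship 1.2....
After op 3 (move_right): buffer="eqejqty" (len 7), cursors c1@1 c2@3, authorship 1.2....
After op 4 (move_left): buffer="eqejqty" (len 7), cursors c1@0 c2@2, authorship 1.2....
After op 5 (insert('c')): buffer="ceqcejqty" (len 9), cursors c1@1 c2@4, authorship 11.22....
After op 6 (move_left): buffer="ceqcejqty" (len 9), cursors c1@0 c2@3, authorship 11.22....
After op 7 (move_left): buffer="ceqcejqty" (len 9), cursors c1@0 c2@2, authorship 11.22....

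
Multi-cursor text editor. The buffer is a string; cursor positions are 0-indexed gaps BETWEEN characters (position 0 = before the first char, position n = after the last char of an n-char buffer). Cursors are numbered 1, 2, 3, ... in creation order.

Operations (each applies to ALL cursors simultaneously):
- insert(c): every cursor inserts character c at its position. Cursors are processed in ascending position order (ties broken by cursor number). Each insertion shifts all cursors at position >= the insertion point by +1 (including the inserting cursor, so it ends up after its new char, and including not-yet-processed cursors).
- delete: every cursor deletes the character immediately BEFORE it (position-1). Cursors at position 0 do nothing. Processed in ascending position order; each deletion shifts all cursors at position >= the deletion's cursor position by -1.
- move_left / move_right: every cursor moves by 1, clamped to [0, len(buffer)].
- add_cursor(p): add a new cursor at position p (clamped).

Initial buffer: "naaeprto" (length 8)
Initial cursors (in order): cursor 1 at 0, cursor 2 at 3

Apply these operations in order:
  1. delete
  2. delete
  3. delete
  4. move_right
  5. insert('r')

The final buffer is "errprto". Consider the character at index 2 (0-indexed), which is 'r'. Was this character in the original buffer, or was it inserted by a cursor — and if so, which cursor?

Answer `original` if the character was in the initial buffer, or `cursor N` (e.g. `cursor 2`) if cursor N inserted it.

Answer: cursor 2

Derivation:
After op 1 (delete): buffer="naeprto" (len 7), cursors c1@0 c2@2, authorship .......
After op 2 (delete): buffer="neprto" (len 6), cursors c1@0 c2@1, authorship ......
After op 3 (delete): buffer="eprto" (len 5), cursors c1@0 c2@0, authorship .....
After op 4 (move_right): buffer="eprto" (len 5), cursors c1@1 c2@1, authorship .....
After op 5 (insert('r')): buffer="errprto" (len 7), cursors c1@3 c2@3, authorship .12....
Authorship (.=original, N=cursor N): . 1 2 . . . .
Index 2: author = 2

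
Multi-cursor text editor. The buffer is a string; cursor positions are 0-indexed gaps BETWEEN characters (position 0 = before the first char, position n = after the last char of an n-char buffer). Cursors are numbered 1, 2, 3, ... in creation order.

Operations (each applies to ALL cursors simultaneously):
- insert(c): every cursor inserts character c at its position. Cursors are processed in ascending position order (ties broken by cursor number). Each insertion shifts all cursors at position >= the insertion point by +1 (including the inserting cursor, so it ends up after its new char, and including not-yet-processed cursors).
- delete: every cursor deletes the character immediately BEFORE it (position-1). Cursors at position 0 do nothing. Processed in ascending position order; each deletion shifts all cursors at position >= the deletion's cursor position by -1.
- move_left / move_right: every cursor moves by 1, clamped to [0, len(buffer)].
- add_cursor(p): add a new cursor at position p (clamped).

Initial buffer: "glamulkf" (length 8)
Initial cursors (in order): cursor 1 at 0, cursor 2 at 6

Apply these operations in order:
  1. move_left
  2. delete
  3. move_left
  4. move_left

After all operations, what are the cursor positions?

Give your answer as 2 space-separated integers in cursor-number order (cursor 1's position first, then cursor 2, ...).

Answer: 0 2

Derivation:
After op 1 (move_left): buffer="glamulkf" (len 8), cursors c1@0 c2@5, authorship ........
After op 2 (delete): buffer="glamlkf" (len 7), cursors c1@0 c2@4, authorship .......
After op 3 (move_left): buffer="glamlkf" (len 7), cursors c1@0 c2@3, authorship .......
After op 4 (move_left): buffer="glamlkf" (len 7), cursors c1@0 c2@2, authorship .......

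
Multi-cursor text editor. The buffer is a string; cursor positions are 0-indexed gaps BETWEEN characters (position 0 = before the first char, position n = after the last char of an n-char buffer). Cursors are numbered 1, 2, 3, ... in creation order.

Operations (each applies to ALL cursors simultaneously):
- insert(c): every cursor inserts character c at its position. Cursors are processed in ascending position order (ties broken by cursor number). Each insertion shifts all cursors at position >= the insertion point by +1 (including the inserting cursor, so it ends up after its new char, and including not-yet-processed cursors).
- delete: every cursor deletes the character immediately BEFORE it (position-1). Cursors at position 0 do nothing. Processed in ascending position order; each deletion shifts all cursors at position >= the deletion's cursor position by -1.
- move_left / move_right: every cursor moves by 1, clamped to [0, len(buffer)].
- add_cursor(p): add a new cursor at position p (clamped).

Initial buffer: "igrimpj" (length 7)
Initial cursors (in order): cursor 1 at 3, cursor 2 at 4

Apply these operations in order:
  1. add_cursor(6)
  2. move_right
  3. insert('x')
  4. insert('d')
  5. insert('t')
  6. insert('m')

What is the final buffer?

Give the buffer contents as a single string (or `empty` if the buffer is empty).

Answer: igrixdtmmxdtmpjxdtm

Derivation:
After op 1 (add_cursor(6)): buffer="igrimpj" (len 7), cursors c1@3 c2@4 c3@6, authorship .......
After op 2 (move_right): buffer="igrimpj" (len 7), cursors c1@4 c2@5 c3@7, authorship .......
After op 3 (insert('x')): buffer="igrixmxpjx" (len 10), cursors c1@5 c2@7 c3@10, authorship ....1.2..3
After op 4 (insert('d')): buffer="igrixdmxdpjxd" (len 13), cursors c1@6 c2@9 c3@13, authorship ....11.22..33
After op 5 (insert('t')): buffer="igrixdtmxdtpjxdt" (len 16), cursors c1@7 c2@11 c3@16, authorship ....111.222..333
After op 6 (insert('m')): buffer="igrixdtmmxdtmpjxdtm" (len 19), cursors c1@8 c2@13 c3@19, authorship ....1111.2222..3333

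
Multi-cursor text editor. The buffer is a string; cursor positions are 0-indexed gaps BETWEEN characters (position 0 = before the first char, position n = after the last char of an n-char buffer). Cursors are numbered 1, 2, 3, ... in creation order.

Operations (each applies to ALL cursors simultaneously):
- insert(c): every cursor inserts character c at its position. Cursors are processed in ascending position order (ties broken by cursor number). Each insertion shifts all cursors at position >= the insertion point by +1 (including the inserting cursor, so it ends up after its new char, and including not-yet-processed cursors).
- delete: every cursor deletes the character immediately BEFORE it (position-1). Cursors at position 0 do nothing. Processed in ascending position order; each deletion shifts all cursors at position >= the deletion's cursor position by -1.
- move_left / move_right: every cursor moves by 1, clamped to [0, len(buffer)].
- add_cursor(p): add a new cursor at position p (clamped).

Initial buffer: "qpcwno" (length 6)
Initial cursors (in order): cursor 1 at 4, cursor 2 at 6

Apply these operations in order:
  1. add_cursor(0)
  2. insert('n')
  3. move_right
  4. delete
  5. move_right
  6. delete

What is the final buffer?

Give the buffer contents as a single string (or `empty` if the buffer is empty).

After op 1 (add_cursor(0)): buffer="qpcwno" (len 6), cursors c3@0 c1@4 c2@6, authorship ......
After op 2 (insert('n')): buffer="nqpcwnnon" (len 9), cursors c3@1 c1@6 c2@9, authorship 3....1..2
After op 3 (move_right): buffer="nqpcwnnon" (len 9), cursors c3@2 c1@7 c2@9, authorship 3....1..2
After op 4 (delete): buffer="npcwno" (len 6), cursors c3@1 c1@5 c2@6, authorship 3...1.
After op 5 (move_right): buffer="npcwno" (len 6), cursors c3@2 c1@6 c2@6, authorship 3...1.
After op 6 (delete): buffer="ncw" (len 3), cursors c3@1 c1@3 c2@3, authorship 3..

Answer: ncw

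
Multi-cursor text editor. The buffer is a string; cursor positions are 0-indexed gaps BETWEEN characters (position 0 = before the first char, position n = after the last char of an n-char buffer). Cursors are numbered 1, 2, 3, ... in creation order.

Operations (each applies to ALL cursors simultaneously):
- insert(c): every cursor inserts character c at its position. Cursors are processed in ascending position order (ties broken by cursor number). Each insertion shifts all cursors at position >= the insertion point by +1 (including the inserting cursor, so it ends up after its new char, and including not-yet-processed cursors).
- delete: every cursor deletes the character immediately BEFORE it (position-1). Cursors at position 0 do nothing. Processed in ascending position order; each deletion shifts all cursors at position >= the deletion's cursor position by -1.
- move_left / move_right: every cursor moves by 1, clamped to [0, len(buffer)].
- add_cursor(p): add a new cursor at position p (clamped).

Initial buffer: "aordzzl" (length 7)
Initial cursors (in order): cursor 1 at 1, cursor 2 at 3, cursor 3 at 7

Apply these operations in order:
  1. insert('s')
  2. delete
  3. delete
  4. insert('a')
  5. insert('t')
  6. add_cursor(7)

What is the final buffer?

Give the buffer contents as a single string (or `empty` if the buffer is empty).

After op 1 (insert('s')): buffer="asorsdzzls" (len 10), cursors c1@2 c2@5 c3@10, authorship .1..2....3
After op 2 (delete): buffer="aordzzl" (len 7), cursors c1@1 c2@3 c3@7, authorship .......
After op 3 (delete): buffer="odzz" (len 4), cursors c1@0 c2@1 c3@4, authorship ....
After op 4 (insert('a')): buffer="aoadzza" (len 7), cursors c1@1 c2@3 c3@7, authorship 1.2...3
After op 5 (insert('t')): buffer="atoatdzzat" (len 10), cursors c1@2 c2@5 c3@10, authorship 11.22...33
After op 6 (add_cursor(7)): buffer="atoatdzzat" (len 10), cursors c1@2 c2@5 c4@7 c3@10, authorship 11.22...33

Answer: atoatdzzat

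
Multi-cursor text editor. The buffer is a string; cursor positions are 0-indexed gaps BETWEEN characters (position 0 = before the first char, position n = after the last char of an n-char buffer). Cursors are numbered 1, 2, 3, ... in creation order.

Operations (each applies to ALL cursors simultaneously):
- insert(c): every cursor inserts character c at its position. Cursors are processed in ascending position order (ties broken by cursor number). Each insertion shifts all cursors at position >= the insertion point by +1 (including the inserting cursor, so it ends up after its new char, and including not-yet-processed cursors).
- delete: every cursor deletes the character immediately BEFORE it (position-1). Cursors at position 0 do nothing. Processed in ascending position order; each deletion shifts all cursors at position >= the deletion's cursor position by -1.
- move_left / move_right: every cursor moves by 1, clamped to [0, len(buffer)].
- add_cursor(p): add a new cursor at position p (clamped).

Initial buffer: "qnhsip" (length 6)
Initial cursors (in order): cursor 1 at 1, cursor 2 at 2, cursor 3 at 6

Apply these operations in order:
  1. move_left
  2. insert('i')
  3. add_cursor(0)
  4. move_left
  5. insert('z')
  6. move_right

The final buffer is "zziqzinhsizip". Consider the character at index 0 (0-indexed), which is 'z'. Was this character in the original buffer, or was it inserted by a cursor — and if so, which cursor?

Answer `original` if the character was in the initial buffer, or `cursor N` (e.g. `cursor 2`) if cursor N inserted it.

Answer: cursor 1

Derivation:
After op 1 (move_left): buffer="qnhsip" (len 6), cursors c1@0 c2@1 c3@5, authorship ......
After op 2 (insert('i')): buffer="iqinhsiip" (len 9), cursors c1@1 c2@3 c3@8, authorship 1.2....3.
After op 3 (add_cursor(0)): buffer="iqinhsiip" (len 9), cursors c4@0 c1@1 c2@3 c3@8, authorship 1.2....3.
After op 4 (move_left): buffer="iqinhsiip" (len 9), cursors c1@0 c4@0 c2@2 c3@7, authorship 1.2....3.
After op 5 (insert('z')): buffer="zziqzinhsizip" (len 13), cursors c1@2 c4@2 c2@5 c3@11, authorship 141.22....33.
After op 6 (move_right): buffer="zziqzinhsizip" (len 13), cursors c1@3 c4@3 c2@6 c3@12, authorship 141.22....33.
Authorship (.=original, N=cursor N): 1 4 1 . 2 2 . . . . 3 3 .
Index 0: author = 1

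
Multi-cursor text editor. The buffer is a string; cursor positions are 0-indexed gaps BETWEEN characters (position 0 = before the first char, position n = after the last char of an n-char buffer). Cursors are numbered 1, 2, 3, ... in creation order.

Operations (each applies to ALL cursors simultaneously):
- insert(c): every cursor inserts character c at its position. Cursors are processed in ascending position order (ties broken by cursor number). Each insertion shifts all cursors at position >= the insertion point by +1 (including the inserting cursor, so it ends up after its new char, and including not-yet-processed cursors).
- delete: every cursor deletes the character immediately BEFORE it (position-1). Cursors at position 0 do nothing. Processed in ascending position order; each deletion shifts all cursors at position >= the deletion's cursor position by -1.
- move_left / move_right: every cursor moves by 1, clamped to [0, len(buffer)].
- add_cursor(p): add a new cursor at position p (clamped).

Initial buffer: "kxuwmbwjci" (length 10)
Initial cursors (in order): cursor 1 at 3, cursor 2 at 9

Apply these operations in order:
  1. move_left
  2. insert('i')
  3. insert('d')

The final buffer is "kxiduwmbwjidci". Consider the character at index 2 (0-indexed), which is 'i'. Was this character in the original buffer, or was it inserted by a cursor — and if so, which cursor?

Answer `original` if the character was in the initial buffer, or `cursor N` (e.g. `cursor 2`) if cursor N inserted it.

After op 1 (move_left): buffer="kxuwmbwjci" (len 10), cursors c1@2 c2@8, authorship ..........
After op 2 (insert('i')): buffer="kxiuwmbwjici" (len 12), cursors c1@3 c2@10, authorship ..1......2..
After op 3 (insert('d')): buffer="kxiduwmbwjidci" (len 14), cursors c1@4 c2@12, authorship ..11......22..
Authorship (.=original, N=cursor N): . . 1 1 . . . . . . 2 2 . .
Index 2: author = 1

Answer: cursor 1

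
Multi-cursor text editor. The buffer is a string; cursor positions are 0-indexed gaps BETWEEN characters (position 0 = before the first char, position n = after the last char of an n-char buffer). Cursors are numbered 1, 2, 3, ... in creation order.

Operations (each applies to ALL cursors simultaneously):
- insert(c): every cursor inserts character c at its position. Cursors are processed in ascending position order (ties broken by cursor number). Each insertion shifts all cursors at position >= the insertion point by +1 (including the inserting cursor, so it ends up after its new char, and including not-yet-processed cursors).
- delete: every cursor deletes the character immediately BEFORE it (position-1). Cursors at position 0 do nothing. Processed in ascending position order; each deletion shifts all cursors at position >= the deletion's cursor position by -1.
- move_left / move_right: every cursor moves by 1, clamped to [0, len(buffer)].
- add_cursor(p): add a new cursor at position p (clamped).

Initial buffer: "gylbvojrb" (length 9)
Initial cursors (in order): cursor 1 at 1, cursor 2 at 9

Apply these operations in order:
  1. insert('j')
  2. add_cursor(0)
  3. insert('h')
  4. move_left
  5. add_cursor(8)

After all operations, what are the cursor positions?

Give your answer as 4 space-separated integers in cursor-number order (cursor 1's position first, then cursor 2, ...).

Answer: 3 13 0 8

Derivation:
After op 1 (insert('j')): buffer="gjylbvojrbj" (len 11), cursors c1@2 c2@11, authorship .1........2
After op 2 (add_cursor(0)): buffer="gjylbvojrbj" (len 11), cursors c3@0 c1@2 c2@11, authorship .1........2
After op 3 (insert('h')): buffer="hgjhylbvojrbjh" (len 14), cursors c3@1 c1@4 c2@14, authorship 3.11........22
After op 4 (move_left): buffer="hgjhylbvojrbjh" (len 14), cursors c3@0 c1@3 c2@13, authorship 3.11........22
After op 5 (add_cursor(8)): buffer="hgjhylbvojrbjh" (len 14), cursors c3@0 c1@3 c4@8 c2@13, authorship 3.11........22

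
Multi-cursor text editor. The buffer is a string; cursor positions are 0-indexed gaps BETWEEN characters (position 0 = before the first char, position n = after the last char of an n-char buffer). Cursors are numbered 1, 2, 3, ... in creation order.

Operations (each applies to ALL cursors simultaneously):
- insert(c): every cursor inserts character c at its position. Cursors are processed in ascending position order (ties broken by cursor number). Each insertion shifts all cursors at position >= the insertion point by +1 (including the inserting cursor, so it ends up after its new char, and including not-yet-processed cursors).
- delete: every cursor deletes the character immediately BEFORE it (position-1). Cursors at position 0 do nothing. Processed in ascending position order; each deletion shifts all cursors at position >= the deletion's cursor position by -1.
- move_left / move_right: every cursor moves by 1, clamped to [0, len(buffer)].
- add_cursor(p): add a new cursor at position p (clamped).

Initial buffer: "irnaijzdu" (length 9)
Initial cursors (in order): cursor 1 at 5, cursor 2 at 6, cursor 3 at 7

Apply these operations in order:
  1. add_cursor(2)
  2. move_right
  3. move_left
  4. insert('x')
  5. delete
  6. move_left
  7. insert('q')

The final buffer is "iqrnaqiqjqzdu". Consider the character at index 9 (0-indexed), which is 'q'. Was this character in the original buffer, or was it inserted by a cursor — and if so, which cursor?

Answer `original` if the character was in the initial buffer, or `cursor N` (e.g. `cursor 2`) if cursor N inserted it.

After op 1 (add_cursor(2)): buffer="irnaijzdu" (len 9), cursors c4@2 c1@5 c2@6 c3@7, authorship .........
After op 2 (move_right): buffer="irnaijzdu" (len 9), cursors c4@3 c1@6 c2@7 c3@8, authorship .........
After op 3 (move_left): buffer="irnaijzdu" (len 9), cursors c4@2 c1@5 c2@6 c3@7, authorship .........
After op 4 (insert('x')): buffer="irxnaixjxzxdu" (len 13), cursors c4@3 c1@7 c2@9 c3@11, authorship ..4...1.2.3..
After op 5 (delete): buffer="irnaijzdu" (len 9), cursors c4@2 c1@5 c2@6 c3@7, authorship .........
After op 6 (move_left): buffer="irnaijzdu" (len 9), cursors c4@1 c1@4 c2@5 c3@6, authorship .........
After op 7 (insert('q')): buffer="iqrnaqiqjqzdu" (len 13), cursors c4@2 c1@6 c2@8 c3@10, authorship .4...1.2.3...
Authorship (.=original, N=cursor N): . 4 . . . 1 . 2 . 3 . . .
Index 9: author = 3

Answer: cursor 3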